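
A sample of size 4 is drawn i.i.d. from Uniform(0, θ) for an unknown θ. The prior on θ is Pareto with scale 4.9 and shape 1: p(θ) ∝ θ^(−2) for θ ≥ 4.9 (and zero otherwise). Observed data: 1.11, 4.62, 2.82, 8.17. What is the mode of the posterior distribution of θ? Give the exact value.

θ̂_MAP = 8.17

The Uniform(0, θ) likelihood is θ^(−n) for θ ≥ max(xᵢ), zero otherwise. Here max(xᵢ) = 8.17.
Posterior ∝ θ^(−2) · θ^(−4) = θ^(−6) on θ ≥ max(4.9, 8.17) = 8.17.
This density is strictly decreasing in θ, so the posterior mode lies at the lower boundary of the support.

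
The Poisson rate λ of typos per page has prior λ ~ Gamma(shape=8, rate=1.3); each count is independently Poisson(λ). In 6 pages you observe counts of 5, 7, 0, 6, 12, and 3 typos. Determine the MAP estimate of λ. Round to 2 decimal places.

Σxᵢ = 5+7+0+6+12+3 = 33, with n = 6.
Posterior ∝ λ^7e^(−1.3λ) · λ^33e^(−6λ) = λ^40e^(−7.3λ), i.e. Gamma(shape=41, rate=7.3).
The mode of a Gamma(a, b) with a ≥ 1 (shape–rate) is (a−1)/b = 40/7.3 ≈ 5.48.

λ̂_MAP = 5.48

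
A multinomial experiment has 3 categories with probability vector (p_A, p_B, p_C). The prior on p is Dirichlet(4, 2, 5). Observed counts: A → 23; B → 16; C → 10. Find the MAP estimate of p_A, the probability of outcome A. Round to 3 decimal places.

MAP estimate of p_A = 0.456

The posterior is Dirichlet(αᵢ + nᵢ) = Dirichlet(27, 18, 15).
For a Dirichlet(a₁,…,a_K) with all aᵢ > 1, the mode has j-th component (aⱼ − 1)/(Σaᵢ − K).
Here Σaᵢ = 60 and K = 3, so p_A = (27 − 1)/(60 − 3) = 26/57 ≈ 0.456.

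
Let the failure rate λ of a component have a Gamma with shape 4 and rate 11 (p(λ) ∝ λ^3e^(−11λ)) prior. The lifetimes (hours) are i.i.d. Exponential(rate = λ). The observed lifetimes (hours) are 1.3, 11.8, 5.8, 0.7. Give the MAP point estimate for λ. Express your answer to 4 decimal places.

λ̂_MAP = 0.2288

The Exponential(rate=λ) likelihood is ∝ λ^n e^(−λΣtᵢ). Here n = 4 and Σtᵢ = 1.3 + 11.8 + 5.8 + 0.7 = 19.6.
Posterior ∝ λ^3e^(−11λ) · λ^4e^(−19.6λ) = λ^7e^(−30.6λ), i.e. Gamma(8, 30.6).
Mode = (a−1)/b = 7/30.6 ≈ 0.2288.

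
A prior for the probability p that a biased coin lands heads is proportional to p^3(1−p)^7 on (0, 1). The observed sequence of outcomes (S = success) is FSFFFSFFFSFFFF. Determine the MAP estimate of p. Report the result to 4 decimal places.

The prior density ∝ p^3(1−p)^7 is the kernel of Beta(4, 8).
Data: 3 successes in 14 trials (from the sequence). The binomial likelihood contributes p^3(1−p)^11, so the posterior is Beta(4+3, 8+11) = Beta(7, 19).
For Beta(a, b) with a, b > 1 the mode is (a−1)/(a+b−2) = 6/24 ≈ 0.2500.

p̂_MAP = 0.2500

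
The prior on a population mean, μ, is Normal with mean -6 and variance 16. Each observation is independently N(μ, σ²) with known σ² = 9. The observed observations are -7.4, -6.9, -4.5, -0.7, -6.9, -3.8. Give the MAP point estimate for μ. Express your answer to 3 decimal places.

μ̂_MAP = -5.116

n = 6; x̄ = ((-7.4) + (-6.9) + (-4.5) + (-0.7) + (-6.9) + (-3.8))/6 = -30.2/6 = -151/30 ≈ -5.0333.
For a Normal prior and Normal likelihood with known variance, the posterior is Normal; its mode equals its mean, the precision-weighted average.
Prior precision 1/σ₀² = 1/16 = 0.0625; data precision n/σ² = 6/9 = 2/3.
μ̂ = (0.0625·(-6) + (2/3)·(-151/30)) / (0.0625 + 2/3) = (-1343/360)/(35/48) = -2686/525 ≈ -5.116.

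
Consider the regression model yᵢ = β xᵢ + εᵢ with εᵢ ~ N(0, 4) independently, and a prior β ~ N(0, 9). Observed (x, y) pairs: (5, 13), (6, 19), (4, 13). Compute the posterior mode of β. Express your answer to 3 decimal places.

log p(β | y) = −Σ(yᵢ − βxᵢ)²/(2·4) − β²/(2·9) + const.
Setting the derivative to zero: Σxᵢ(yᵢ − βxᵢ)/4 − β/9 = 0, so β = Σxᵢyᵢ / (Σxᵢ² + σ²/τ²).
Σxᵢyᵢ = 5·13 + 6·19 + 4·13 = 231; Σxᵢ² = 77; σ²/τ² = 4/9.
β̂_MAP = 231 / (77 + 4/9) = 231/(697/9) = 2079/697 ≈ 2.983.

β̂_MAP = 2.983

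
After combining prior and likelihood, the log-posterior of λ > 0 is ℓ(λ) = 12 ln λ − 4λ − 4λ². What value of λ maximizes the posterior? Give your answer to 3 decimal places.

λ̂_MAP = 1.000

ℓ'(λ) = 12/λ − 4 − 8λ. Setting this to zero and multiplying by λ: 8λ² + 4λ − 12 = 0.
λ = (−4 + √(4² + 4·8·12)) / (2·8) = (−4 + √400) / 16 = (−4 + 20)/16 = 1.
ℓ''(λ) = −12/λ² − 8 < 0, confirming a maximum.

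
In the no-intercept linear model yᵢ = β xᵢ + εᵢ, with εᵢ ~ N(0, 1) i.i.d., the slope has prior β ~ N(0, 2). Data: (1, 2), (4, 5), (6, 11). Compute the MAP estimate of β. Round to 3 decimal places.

log p(β | y) = −Σ(yᵢ − βxᵢ)²/(2·1) − β²/(2·2) + const.
Setting the derivative to zero: Σxᵢ(yᵢ − βxᵢ)/1 − β/2 = 0, so β = Σxᵢyᵢ / (Σxᵢ² + σ²/τ²).
Σxᵢyᵢ = 1·2 + 4·5 + 6·11 = 88; Σxᵢ² = 53; σ²/τ² = 0.5.
β̂_MAP = 88 / (53 + 0.5) = 88/53.5 ≈ 1.645.

β̂_MAP = 1.645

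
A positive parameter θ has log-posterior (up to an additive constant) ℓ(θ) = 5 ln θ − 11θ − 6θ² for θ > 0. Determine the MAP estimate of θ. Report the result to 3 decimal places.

ℓ'(θ) = 5/θ − 11 − 12θ. Setting this to zero and multiplying by θ: 12θ² + 11θ − 5 = 0.
θ = (−11 + √(11² + 4·12·5)) / (2·12) = (−11 + √361) / 24 = (−11 + 19)/24 = 1/3.
ℓ''(θ) = −5/θ² − 12 < 0, confirming a maximum.

θ̂_MAP = 0.333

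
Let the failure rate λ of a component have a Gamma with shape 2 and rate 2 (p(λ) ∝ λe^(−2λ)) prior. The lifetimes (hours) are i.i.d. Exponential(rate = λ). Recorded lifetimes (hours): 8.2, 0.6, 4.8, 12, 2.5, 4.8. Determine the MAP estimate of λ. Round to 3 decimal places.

The Exponential(rate=λ) likelihood is ∝ λ^n e^(−λΣtᵢ). Here n = 6 and Σtᵢ = 8.2 + 0.6 + 4.8 + 12 + 2.5 + 4.8 = 32.9.
Posterior ∝ λe^(−2λ) · λ^6e^(−32.9λ) = λ^7e^(−34.9λ), i.e. Gamma(8, 34.9).
Mode = (a−1)/b = 7/34.9 ≈ 0.201.

λ̂_MAP = 0.201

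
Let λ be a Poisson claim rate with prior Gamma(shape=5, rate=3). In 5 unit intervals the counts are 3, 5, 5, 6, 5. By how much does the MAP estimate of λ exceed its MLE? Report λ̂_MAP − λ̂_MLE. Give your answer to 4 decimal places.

MAP − MLE = -1.3000

Σxᵢ = 24. Posterior is Gamma(29, 8); MAP = (29−1)/8 = 28/8 ≈ 3.50000.
MLE = x̄ = 24/5 ≈ 4.80000.
Difference = 28/8 − 24/5 = -13/10 ≈ -1.3000.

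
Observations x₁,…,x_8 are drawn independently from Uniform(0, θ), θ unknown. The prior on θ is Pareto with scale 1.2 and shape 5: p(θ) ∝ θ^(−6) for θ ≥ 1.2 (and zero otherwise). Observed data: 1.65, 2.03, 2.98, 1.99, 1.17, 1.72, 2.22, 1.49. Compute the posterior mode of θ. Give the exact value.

The Uniform(0, θ) likelihood is θ^(−n) for θ ≥ max(xᵢ), zero otherwise. Here max(xᵢ) = 2.98.
Posterior ∝ θ^(−6) · θ^(−8) = θ^(−14) on θ ≥ max(1.2, 2.98) = 2.98.
This density is strictly decreasing in θ, so the posterior mode lies at the lower boundary of the support.

θ̂_MAP = 2.98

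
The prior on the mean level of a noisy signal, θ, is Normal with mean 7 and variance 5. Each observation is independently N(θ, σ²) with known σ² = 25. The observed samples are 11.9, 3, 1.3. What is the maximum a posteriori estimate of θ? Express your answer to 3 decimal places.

θ̂_MAP = 6.400

n = 3; x̄ = (11.9 + 3 + 1.3)/3 = 16.2/3 = 5.4.
For a Normal prior and Normal likelihood with known variance, the posterior is Normal; its mode equals its mean, the precision-weighted average.
Prior precision 1/σ₀² = 1/5 = 0.2; data precision n/σ² = 3/25 = 0.12.
θ̂ = (0.2·7 + 0.12·5.4) / (0.2 + 0.12) = 2.048/0.32 = 6.400.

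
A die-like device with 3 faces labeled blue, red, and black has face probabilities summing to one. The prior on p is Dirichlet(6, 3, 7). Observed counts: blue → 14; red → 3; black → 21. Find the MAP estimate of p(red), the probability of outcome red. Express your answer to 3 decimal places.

The posterior is Dirichlet(αᵢ + nᵢ) = Dirichlet(20, 6, 28).
For a Dirichlet(a₁,…,a_K) with all aᵢ > 1, the mode has j-th component (aⱼ − 1)/(Σaᵢ − K).
Here Σaᵢ = 54 and K = 3, so p(red) = (6 − 1)/(54 − 3) = 5/51 ≈ 0.098.

MAP estimate of p(red) = 0.098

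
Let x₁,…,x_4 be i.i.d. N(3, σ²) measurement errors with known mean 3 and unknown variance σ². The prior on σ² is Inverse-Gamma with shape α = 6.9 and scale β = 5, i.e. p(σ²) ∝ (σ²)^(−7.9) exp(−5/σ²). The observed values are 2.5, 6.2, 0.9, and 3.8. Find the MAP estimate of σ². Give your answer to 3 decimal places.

σ̂²_MAP = 1.290

Sum of squared deviations about the known mean: SS = (2.5−3)² + (6.2−3)² + (0.9−3)² + (3.8−3)² = 15.54.
The Normal likelihood contributes (σ²)^(−n/2) exp(−SS/(2σ²)), so the posterior is Inverse-Gamma(α + n/2, β + SS/2) = Inverse-Gamma(8.9, 12.77).
The mode of Inverse-Gamma(a, b) is b/(a+1) = 12.77/9.9 ≈ 1.290.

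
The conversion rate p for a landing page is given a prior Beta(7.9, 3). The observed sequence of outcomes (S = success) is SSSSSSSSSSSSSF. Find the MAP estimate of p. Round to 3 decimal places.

Prior: Beta(7.9, 3).
Data: 13 successes in 14 trials (from the sequence). The binomial likelihood contributes p^13(1−p)^1, so the posterior is Beta(7.9+13, 3+1) = Beta(20.9, 4).
For Beta(a, b) with a, b > 1 the mode is (a−1)/(a+b−2) = 19.9/22.9 ≈ 0.869.

p̂_MAP = 0.869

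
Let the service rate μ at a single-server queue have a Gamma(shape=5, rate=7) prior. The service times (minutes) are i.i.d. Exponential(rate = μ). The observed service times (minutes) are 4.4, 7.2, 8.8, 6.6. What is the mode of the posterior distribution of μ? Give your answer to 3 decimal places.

The Exponential(rate=μ) likelihood is ∝ μ^n e^(−μΣtᵢ). Here n = 4 and Σtᵢ = 4.4 + 7.2 + 8.8 + 6.6 = 27.
Posterior ∝ μ^4e^(−7μ) · μ^4e^(−27μ) = μ^8e^(−34μ), i.e. Gamma(9, 34).
Mode = (a−1)/b = 8/34 ≈ 0.235.

μ̂_MAP = 0.235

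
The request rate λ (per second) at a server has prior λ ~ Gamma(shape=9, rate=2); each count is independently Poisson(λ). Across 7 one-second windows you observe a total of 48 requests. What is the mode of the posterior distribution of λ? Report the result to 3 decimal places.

Σxᵢ = 48, n = 7.
Posterior ∝ λ^8e^(−2λ) · λ^48e^(−7λ) = λ^56e^(−9λ), i.e. Gamma(shape=57, rate=9).
The mode of a Gamma(a, b) with a ≥ 1 (shape–rate) is (a−1)/b = 56/9 ≈ 6.222.

λ̂_MAP = 6.222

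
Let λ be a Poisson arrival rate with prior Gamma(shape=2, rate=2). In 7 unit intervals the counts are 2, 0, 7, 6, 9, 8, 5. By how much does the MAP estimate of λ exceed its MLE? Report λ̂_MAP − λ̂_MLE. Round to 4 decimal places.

MAP − MLE = -1.0635

Σxᵢ = 37. Posterior is Gamma(39, 9); MAP = (39−1)/9 = 38/9 ≈ 4.22222.
MLE = x̄ = 37/7 ≈ 5.28571.
Difference = 38/9 − 37/7 = -67/63 ≈ -1.0635.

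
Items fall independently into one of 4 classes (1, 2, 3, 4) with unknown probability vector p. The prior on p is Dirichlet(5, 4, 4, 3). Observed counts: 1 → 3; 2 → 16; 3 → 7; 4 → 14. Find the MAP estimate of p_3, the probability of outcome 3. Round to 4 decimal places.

The posterior is Dirichlet(αᵢ + nᵢ) = Dirichlet(8, 20, 11, 17).
For a Dirichlet(a₁,…,a_K) with all aᵢ > 1, the mode has j-th component (aⱼ − 1)/(Σaᵢ − K).
Here Σaᵢ = 56 and K = 4, so p_3 = (11 − 1)/(56 − 4) = 10/52 ≈ 0.1923.

MAP estimate: 0.1923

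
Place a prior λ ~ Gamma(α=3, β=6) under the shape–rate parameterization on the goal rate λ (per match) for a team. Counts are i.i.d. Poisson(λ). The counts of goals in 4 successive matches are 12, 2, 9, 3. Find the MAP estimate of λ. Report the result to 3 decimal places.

λ̂_MAP = 2.800

Σxᵢ = 12+2+9+3 = 26, with n = 4.
Posterior ∝ λ^2e^(−6λ) · λ^26e^(−4λ) = λ^28e^(−10λ), i.e. Gamma(shape=29, rate=10).
The mode of a Gamma(a, b) with a ≥ 1 (shape–rate) is (a−1)/b = 28/10 ≈ 2.800.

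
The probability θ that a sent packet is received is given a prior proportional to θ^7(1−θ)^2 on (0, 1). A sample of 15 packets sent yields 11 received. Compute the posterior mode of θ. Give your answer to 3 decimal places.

The prior density ∝ θ^7(1−θ)^2 is the kernel of Beta(8, 3).
Data: 11 successes in 15 trials. The binomial likelihood contributes θ^11(1−θ)^4, so the posterior is Beta(8+11, 3+4) = Beta(19, 7).
For Beta(a, b) with a, b > 1 the mode is (a−1)/(a+b−2) = 18/24 ≈ 0.750.

θ̂_MAP = 0.750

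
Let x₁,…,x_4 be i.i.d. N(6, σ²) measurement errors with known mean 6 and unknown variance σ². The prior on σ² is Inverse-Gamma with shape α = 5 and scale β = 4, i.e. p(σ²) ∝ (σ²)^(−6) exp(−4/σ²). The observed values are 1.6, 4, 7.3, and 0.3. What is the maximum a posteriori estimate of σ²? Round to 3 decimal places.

σ̂²_MAP = 4.096

Sum of squared deviations about the known mean: SS = (1.6−6)² + (4−6)² + (7.3−6)² + (0.3−6)² = 57.54.
The Normal likelihood contributes (σ²)^(−n/2) exp(−SS/(2σ²)), so the posterior is Inverse-Gamma(α + n/2, β + SS/2) = Inverse-Gamma(7, 32.77).
The mode of Inverse-Gamma(a, b) is b/(a+1) = 32.77/8 ≈ 4.096.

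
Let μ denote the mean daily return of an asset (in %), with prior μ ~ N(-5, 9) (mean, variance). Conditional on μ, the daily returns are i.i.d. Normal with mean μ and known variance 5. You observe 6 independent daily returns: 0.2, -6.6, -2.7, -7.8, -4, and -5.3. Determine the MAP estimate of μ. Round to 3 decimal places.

μ̂_MAP = -4.420

n = 6; x̄ = (0.2 + (-6.6) + (-2.7) + (-7.8) + (-4) + (-5.3))/6 = -26.2/6 = -131/30 ≈ -4.3667.
For a Normal prior and Normal likelihood with known variance, the posterior is Normal; its mode equals its mean, the precision-weighted average.
Prior precision 1/σ₀² = 1/9; data precision n/σ² = 6/5 = 1.2.
μ̂ = ((1/9)·(-5) + 1.2·(-131/30)) / (1/9 + 1.2) = (-1304/225)/(59/45) = -1304/295 ≈ -4.420.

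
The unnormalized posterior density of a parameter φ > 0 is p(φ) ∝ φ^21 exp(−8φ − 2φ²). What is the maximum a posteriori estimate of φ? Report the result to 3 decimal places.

φ̂_MAP = 1.500

ℓ'(φ) = 21/φ − 8 − 4φ. Setting this to zero and multiplying by φ: 4φ² + 8φ − 21 = 0.
φ = (−8 + √(8² + 4·4·21)) / (2·4) = (−8 + √400) / 8 = (−8 + 20)/8 = 3/2.
ℓ''(φ) = −21/φ² − 4 < 0, confirming a maximum.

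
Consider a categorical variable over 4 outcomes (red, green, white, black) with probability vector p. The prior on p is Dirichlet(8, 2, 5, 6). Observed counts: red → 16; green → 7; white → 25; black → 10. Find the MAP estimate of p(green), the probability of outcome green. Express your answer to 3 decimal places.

The posterior is Dirichlet(αᵢ + nᵢ) = Dirichlet(24, 9, 30, 16).
For a Dirichlet(a₁,…,a_K) with all aᵢ > 1, the mode has j-th component (aⱼ − 1)/(Σaᵢ − K).
Here Σaᵢ = 79 and K = 4, so p(green) = (9 − 1)/(79 − 4) = 8/75 ≈ 0.107.

MAP estimate of p(green) = 0.107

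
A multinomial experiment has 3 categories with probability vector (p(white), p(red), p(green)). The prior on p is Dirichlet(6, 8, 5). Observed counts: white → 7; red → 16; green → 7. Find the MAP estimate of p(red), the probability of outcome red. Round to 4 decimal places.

MAP estimate of p(red) = 0.5000

The posterior is Dirichlet(αᵢ + nᵢ) = Dirichlet(13, 24, 12).
For a Dirichlet(a₁,…,a_K) with all aᵢ > 1, the mode has j-th component (aⱼ − 1)/(Σaᵢ − K).
Here Σaᵢ = 49 and K = 3, so p(red) = (24 − 1)/(49 − 3) = 23/46 ≈ 0.5000.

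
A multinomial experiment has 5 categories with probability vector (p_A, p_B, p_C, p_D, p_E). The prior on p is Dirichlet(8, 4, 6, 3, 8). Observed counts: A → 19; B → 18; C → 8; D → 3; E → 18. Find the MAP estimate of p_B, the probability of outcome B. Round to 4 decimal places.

MAP estimate of p_B = 0.2333

The posterior is Dirichlet(αᵢ + nᵢ) = Dirichlet(27, 22, 14, 6, 26).
For a Dirichlet(a₁,…,a_K) with all aᵢ > 1, the mode has j-th component (aⱼ − 1)/(Σaᵢ − K).
Here Σaᵢ = 95 and K = 5, so p_B = (22 − 1)/(95 − 5) = 21/90 ≈ 0.2333.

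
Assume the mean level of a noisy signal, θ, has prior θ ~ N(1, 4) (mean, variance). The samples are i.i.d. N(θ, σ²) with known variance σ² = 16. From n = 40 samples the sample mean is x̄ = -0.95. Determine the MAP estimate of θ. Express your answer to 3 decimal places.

θ̂_MAP = -0.773

n = 40, x̄ = -0.95.
For a Normal prior and Normal likelihood with known variance, the posterior is Normal; its mode equals its mean, the precision-weighted average.
Prior precision 1/σ₀² = 1/4 = 0.25; data precision n/σ² = 40/16 = 2.5.
θ̂ = (0.25·1 + 2.5·(-0.95)) / (0.25 + 2.5) = (-2.125)/2.75 = -17/22 ≈ -0.773.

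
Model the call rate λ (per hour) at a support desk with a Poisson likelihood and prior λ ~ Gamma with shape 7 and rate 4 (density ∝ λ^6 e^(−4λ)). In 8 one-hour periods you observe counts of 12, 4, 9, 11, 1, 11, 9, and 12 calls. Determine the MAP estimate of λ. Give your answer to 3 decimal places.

Σxᵢ = 12+4+9+11+1+11+9+12 = 69, with n = 8.
Posterior ∝ λ^6e^(−4λ) · λ^69e^(−8λ) = λ^75e^(−12λ), i.e. Gamma(shape=76, rate=12).
The mode of a Gamma(a, b) with a ≥ 1 (shape–rate) is (a−1)/b = 75/12 ≈ 6.250.

λ̂_MAP = 6.250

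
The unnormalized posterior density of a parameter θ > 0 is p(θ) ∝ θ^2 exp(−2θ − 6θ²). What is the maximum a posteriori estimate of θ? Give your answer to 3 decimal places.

θ̂_MAP = 0.333

ℓ'(θ) = 2/θ − 2 − 12θ. Setting this to zero and multiplying by θ: 12θ² + 2θ − 2 = 0.
θ = (−2 + √(2² + 4·12·2)) / (2·12) = (−2 + √100) / 24 = (−2 + 10)/24 = 1/3.
ℓ''(θ) = −2/θ² − 12 < 0, confirming a maximum.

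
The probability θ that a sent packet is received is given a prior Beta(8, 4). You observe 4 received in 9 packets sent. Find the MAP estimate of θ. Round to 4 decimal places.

Prior: Beta(8, 4).
Data: 4 successes in 9 trials. The binomial likelihood contributes θ^4(1−θ)^5, so the posterior is Beta(8+4, 4+5) = Beta(12, 9).
For Beta(a, b) with a, b > 1 the mode is (a−1)/(a+b−2) = 11/19 ≈ 0.5789.

θ̂_MAP = 0.5789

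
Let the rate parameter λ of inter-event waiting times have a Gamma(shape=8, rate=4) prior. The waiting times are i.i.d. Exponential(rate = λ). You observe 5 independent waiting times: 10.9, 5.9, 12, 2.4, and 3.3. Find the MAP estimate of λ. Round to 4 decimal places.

The Exponential(rate=λ) likelihood is ∝ λ^n e^(−λΣtᵢ). Here n = 5 and Σtᵢ = 10.9 + 5.9 + 12 + 2.4 + 3.3 = 34.5.
Posterior ∝ λ^7e^(−4λ) · λ^5e^(−34.5λ) = λ^12e^(−38.5λ), i.e. Gamma(13, 38.5).
Mode = (a−1)/b = 12/38.5 ≈ 0.3117.

λ̂_MAP = 0.3117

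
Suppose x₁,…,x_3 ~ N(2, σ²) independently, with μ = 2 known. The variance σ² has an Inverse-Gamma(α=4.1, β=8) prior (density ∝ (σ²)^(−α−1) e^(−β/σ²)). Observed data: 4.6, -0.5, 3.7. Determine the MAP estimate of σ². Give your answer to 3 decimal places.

σ̂²_MAP = 2.417

Sum of squared deviations about the known mean: SS = (4.6−2)² + (-0.5−2)² + (3.7−2)² = 15.9.
The Normal likelihood contributes (σ²)^(−n/2) exp(−SS/(2σ²)), so the posterior is Inverse-Gamma(α + n/2, β + SS/2) = Inverse-Gamma(5.6, 15.95).
The mode of Inverse-Gamma(a, b) is b/(a+1) = 15.95/6.6 ≈ 2.417.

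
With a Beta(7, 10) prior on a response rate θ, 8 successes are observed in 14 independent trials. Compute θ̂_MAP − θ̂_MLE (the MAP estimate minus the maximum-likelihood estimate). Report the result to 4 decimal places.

MAP − MLE = -0.0887

Posterior is Beta(15, 16); MAP = (15−1)/(31−2) = 14/29 ≈ 0.48276.
MLE ignores the prior: θ̂_MLE = k/n = 8/14 ≈ 0.57143.
Difference = 14/29 − 8/14 = -18/203 ≈ -0.0887.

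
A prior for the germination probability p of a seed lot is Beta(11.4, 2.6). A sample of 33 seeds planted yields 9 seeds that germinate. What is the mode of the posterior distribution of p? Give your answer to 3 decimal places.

Prior: Beta(11.4, 2.6).
Data: 9 successes in 33 trials. The binomial likelihood contributes p^9(1−p)^24, so the posterior is Beta(11.4+9, 2.6+24) = Beta(20.4, 26.6).
For Beta(a, b) with a, b > 1 the mode is (a−1)/(a+b−2) = 19.4/45 ≈ 0.431.

p̂_MAP = 0.431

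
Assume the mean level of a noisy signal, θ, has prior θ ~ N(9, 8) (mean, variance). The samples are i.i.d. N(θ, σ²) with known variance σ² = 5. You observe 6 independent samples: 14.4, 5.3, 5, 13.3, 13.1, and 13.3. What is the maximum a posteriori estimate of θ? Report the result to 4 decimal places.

n = 6; x̄ = (14.4 + 5.3 + 5 + 13.3 + 13.1 + 13.3)/6 = 64.4/6 = 161/15 ≈ 10.7333.
For a Normal prior and Normal likelihood with known variance, the posterior is Normal; its mode equals its mean, the precision-weighted average.
Prior precision 1/σ₀² = 1/8 = 0.125; data precision n/σ² = 6/5 = 1.2.
θ̂ = (0.125·9 + 1.2·(161/15)) / (0.125 + 1.2) = 14.005/1.325 = 2801/265 ≈ 10.5698.

θ̂_MAP = 10.5698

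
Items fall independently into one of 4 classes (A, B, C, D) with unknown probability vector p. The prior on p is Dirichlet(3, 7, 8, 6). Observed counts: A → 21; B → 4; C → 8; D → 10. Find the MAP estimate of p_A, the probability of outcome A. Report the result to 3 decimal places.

The posterior is Dirichlet(αᵢ + nᵢ) = Dirichlet(24, 11, 16, 16).
For a Dirichlet(a₁,…,a_K) with all aᵢ > 1, the mode has j-th component (aⱼ − 1)/(Σaᵢ − K).
Here Σaᵢ = 67 and K = 4, so p_A = (24 − 1)/(67 − 4) = 23/63 ≈ 0.365.

MAP estimate of p_A = 0.365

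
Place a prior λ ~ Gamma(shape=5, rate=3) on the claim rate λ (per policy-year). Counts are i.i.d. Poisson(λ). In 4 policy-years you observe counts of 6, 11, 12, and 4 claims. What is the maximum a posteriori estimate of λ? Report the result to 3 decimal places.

λ̂_MAP = 5.286

Σxᵢ = 6+11+12+4 = 33, with n = 4.
Posterior ∝ λ^4e^(−3λ) · λ^33e^(−4λ) = λ^37e^(−7λ), i.e. Gamma(shape=38, rate=7).
The mode of a Gamma(a, b) with a ≥ 1 (shape–rate) is (a−1)/b = 37/7 ≈ 5.286.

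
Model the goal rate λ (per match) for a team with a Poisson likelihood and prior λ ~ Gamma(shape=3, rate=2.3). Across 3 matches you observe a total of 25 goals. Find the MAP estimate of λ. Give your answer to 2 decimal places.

λ̂_MAP = 5.09

Σxᵢ = 25, n = 3.
Posterior ∝ λ^2e^(−2.3λ) · λ^25e^(−3λ) = λ^27e^(−5.3λ), i.e. Gamma(shape=28, rate=5.3).
The mode of a Gamma(a, b) with a ≥ 1 (shape–rate) is (a−1)/b = 27/5.3 ≈ 5.09.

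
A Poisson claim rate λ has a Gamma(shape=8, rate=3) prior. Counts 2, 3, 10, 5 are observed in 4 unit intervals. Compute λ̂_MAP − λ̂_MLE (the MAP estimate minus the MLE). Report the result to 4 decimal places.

MAP − MLE = -1.1429

Σxᵢ = 20. Posterior is Gamma(28, 7); MAP = (28−1)/7 = 27/7 ≈ 3.85714.
MLE = x̄ = 20/4 ≈ 5.00000.
Difference = 27/7 − 20/4 = -8/7 ≈ -1.1429.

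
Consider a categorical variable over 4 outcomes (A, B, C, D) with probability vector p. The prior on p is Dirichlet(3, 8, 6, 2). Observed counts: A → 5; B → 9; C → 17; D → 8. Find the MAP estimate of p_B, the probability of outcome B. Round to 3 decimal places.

MAP estimate of p_B = 0.296

The posterior is Dirichlet(αᵢ + nᵢ) = Dirichlet(8, 17, 23, 10).
For a Dirichlet(a₁,…,a_K) with all aᵢ > 1, the mode has j-th component (aⱼ − 1)/(Σaᵢ − K).
Here Σaᵢ = 58 and K = 4, so p_B = (17 − 1)/(58 − 4) = 16/54 ≈ 0.296.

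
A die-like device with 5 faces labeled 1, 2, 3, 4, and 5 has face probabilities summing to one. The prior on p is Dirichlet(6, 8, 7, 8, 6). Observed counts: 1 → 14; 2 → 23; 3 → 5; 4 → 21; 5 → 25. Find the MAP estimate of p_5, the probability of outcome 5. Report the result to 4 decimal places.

The posterior is Dirichlet(αᵢ + nᵢ) = Dirichlet(20, 31, 12, 29, 31).
For a Dirichlet(a₁,…,a_K) with all aᵢ > 1, the mode has j-th component (aⱼ − 1)/(Σaᵢ − K).
Here Σaᵢ = 123 and K = 5, so p_5 = (31 − 1)/(123 − 5) = 30/118 ≈ 0.2542.

MAP estimate: 0.2542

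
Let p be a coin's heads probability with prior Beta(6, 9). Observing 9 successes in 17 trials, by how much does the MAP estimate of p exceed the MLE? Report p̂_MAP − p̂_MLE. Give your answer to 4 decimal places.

MAP − MLE = -0.0627

Posterior is Beta(15, 17); MAP = (15−1)/(32−2) = 14/30 ≈ 0.46667.
MLE ignores the prior: p̂_MLE = k/n = 9/17 ≈ 0.52941.
Difference = 14/30 − 9/17 = -16/255 ≈ -0.0627.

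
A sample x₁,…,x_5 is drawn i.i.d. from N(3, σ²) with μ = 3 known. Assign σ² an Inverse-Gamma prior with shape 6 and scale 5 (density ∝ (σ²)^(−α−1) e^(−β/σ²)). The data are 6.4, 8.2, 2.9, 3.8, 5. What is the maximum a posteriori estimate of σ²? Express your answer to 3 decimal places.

σ̂²_MAP = 2.803

Sum of squared deviations about the known mean: SS = (6.4−3)² + (8.2−3)² + (2.9−3)² + (3.8−3)² + (5−3)² = 43.25.
The Normal likelihood contributes (σ²)^(−n/2) exp(−SS/(2σ²)), so the posterior is Inverse-Gamma(α + n/2, β + SS/2) = Inverse-Gamma(8.5, 26.625).
The mode of Inverse-Gamma(a, b) is b/(a+1) = 26.625/9.5 ≈ 2.803.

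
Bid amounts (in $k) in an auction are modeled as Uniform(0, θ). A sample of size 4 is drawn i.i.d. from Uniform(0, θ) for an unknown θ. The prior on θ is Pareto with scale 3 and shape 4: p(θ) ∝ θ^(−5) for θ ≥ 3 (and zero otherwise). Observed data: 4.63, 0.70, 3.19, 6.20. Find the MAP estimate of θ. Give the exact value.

The Uniform(0, θ) likelihood is θ^(−n) for θ ≥ max(xᵢ), zero otherwise. Here max(xᵢ) = 6.20.
Posterior ∝ θ^(−5) · θ^(−4) = θ^(−9) on θ ≥ max(3, 6.20) = 6.20.
This density is strictly decreasing in θ, so the posterior mode lies at the lower boundary of the support.

θ̂_MAP = 6.20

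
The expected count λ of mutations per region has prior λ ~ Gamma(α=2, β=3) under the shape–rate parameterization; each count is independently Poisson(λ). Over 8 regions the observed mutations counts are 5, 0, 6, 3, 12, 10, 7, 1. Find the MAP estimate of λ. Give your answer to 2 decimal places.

λ̂_MAP = 4.09

Σxᵢ = 5+0+6+3+12+10+7+1 = 44, with n = 8.
Posterior ∝ λe^(−3λ) · λ^44e^(−8λ) = λ^45e^(−11λ), i.e. Gamma(shape=46, rate=11).
The mode of a Gamma(a, b) with a ≥ 1 (shape–rate) is (a−1)/b = 45/11 ≈ 4.09.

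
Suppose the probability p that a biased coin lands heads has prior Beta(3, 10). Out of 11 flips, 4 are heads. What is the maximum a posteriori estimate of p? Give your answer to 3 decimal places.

Prior: Beta(3, 10).
Data: 4 successes in 11 trials. The binomial likelihood contributes p^4(1−p)^7, so the posterior is Beta(3+4, 10+7) = Beta(7, 17).
For Beta(a, b) with a, b > 1 the mode is (a−1)/(a+b−2) = 6/22 ≈ 0.273.

p̂_MAP = 0.273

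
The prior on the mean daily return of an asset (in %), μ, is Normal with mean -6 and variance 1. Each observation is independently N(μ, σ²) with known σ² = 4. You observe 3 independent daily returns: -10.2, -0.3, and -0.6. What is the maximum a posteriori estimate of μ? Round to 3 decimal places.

n = 3; x̄ = ((-10.2) + (-0.3) + (-0.6))/3 = -11.1/3 = -3.7.
For a Normal prior and Normal likelihood with known variance, the posterior is Normal; its mode equals its mean, the precision-weighted average.
Prior precision 1/σ₀² = 1/1 = 1; data precision n/σ² = 3/4 = 0.75.
μ̂ = (1·(-6) + 0.75·(-3.7)) / (1 + 0.75) = (-8.775)/1.75 = -351/70 ≈ -5.014.

μ̂_MAP = -5.014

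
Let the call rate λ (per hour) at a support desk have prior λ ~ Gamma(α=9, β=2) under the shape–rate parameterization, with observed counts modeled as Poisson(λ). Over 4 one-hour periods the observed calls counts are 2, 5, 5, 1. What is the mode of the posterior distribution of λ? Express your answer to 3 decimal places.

λ̂_MAP = 3.500

Σxᵢ = 2+5+5+1 = 13, with n = 4.
Posterior ∝ λ^8e^(−2λ) · λ^13e^(−4λ) = λ^21e^(−6λ), i.e. Gamma(shape=22, rate=6).
The mode of a Gamma(a, b) with a ≥ 1 (shape–rate) is (a−1)/b = 21/6 ≈ 3.500.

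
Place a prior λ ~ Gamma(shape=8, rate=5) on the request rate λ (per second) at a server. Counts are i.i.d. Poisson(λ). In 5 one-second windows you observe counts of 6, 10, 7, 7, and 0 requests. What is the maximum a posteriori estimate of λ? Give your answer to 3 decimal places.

Σxᵢ = 6+10+7+7+0 = 30, with n = 5.
Posterior ∝ λ^7e^(−5λ) · λ^30e^(−5λ) = λ^37e^(−10λ), i.e. Gamma(shape=38, rate=10).
The mode of a Gamma(a, b) with a ≥ 1 (shape–rate) is (a−1)/b = 37/10 ≈ 3.700.

λ̂_MAP = 3.700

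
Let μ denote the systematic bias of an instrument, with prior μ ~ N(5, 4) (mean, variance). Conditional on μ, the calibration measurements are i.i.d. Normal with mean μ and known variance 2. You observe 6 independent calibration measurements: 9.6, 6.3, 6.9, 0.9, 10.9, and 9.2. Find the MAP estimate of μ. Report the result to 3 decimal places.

n = 6; x̄ = (9.6 + 6.3 + 6.9 + 0.9 + 10.9 + 9.2)/6 = 43.8/6 = 7.3.
For a Normal prior and Normal likelihood with known variance, the posterior is Normal; its mode equals its mean, the precision-weighted average.
Prior precision 1/σ₀² = 1/4 = 0.25; data precision n/σ² = 6/2 = 3.
μ̂ = (0.25·5 + 3·7.3) / (0.25 + 3) = 23.15/3.25 = 463/65 ≈ 7.123.

μ̂_MAP = 7.123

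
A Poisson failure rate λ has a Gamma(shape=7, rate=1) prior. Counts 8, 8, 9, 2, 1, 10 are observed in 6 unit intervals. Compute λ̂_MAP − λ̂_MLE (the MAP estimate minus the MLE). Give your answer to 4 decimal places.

MAP − MLE = -0.0476

Σxᵢ = 38. Posterior is Gamma(45, 7); MAP = (45−1)/7 = 44/7 ≈ 6.28571.
MLE = x̄ = 38/6 ≈ 6.33333.
Difference = 44/7 − 38/6 = -1/21 ≈ -0.0476.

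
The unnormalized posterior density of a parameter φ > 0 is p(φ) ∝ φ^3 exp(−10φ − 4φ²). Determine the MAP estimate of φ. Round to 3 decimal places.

ℓ'(φ) = 3/φ − 10 − 8φ. Setting this to zero and multiplying by φ: 8φ² + 10φ − 3 = 0.
φ = (−10 + √(10² + 4·8·3)) / (2·8) = (−10 + √196) / 16 = (−10 + 14)/16 = 1/4.
ℓ''(φ) = −3/φ² − 8 < 0, confirming a maximum.

φ̂_MAP = 0.250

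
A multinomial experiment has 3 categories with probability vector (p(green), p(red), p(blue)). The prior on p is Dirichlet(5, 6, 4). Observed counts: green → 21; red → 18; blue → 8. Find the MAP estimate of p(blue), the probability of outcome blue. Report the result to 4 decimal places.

MAP estimate of p(blue) = 0.1864

The posterior is Dirichlet(αᵢ + nᵢ) = Dirichlet(26, 24, 12).
For a Dirichlet(a₁,…,a_K) with all aᵢ > 1, the mode has j-th component (aⱼ − 1)/(Σaᵢ − K).
Here Σaᵢ = 62 and K = 3, so p(blue) = (12 − 1)/(62 − 3) = 11/59 ≈ 0.1864.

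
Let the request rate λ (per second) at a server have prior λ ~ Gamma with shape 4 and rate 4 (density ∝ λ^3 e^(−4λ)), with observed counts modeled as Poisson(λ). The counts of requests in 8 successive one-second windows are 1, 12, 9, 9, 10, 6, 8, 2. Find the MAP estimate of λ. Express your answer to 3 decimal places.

Σxᵢ = 1+12+9+9+10+6+8+2 = 57, with n = 8.
Posterior ∝ λ^3e^(−4λ) · λ^57e^(−8λ) = λ^60e^(−12λ), i.e. Gamma(shape=61, rate=12).
The mode of a Gamma(a, b) with a ≥ 1 (shape–rate) is (a−1)/b = 60/12 ≈ 5.000.

λ̂_MAP = 5.000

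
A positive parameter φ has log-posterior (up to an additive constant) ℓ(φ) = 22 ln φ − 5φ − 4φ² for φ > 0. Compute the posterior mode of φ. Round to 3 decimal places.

ℓ'(φ) = 22/φ − 5 − 8φ. Setting this to zero and multiplying by φ: 8φ² + 5φ − 22 = 0.
φ = (−5 + √(5² + 4·8·22)) / (2·8) = (−5 + √729) / 16 = (−5 + 27)/16 = 11/8.
ℓ''(φ) = −22/φ² − 8 < 0, confirming a maximum.

φ̂_MAP = 1.375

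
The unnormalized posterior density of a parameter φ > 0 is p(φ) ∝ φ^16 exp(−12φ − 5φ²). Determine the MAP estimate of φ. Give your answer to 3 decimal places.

φ̂_MAP = 0.800

ℓ'(φ) = 16/φ − 12 − 10φ. Setting this to zero and multiplying by φ: 10φ² + 12φ − 16 = 0.
φ = (−12 + √(12² + 4·10·16)) / (2·10) = (−12 + √784) / 20 = (−12 + 28)/20 = 4/5.
ℓ''(φ) = −16/φ² − 10 < 0, confirming a maximum.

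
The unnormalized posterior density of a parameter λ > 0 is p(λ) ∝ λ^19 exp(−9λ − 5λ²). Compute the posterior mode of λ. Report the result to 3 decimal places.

λ̂_MAP = 1.000

ℓ'(λ) = 19/λ − 9 − 10λ. Setting this to zero and multiplying by λ: 10λ² + 9λ − 19 = 0.
λ = (−9 + √(9² + 4·10·19)) / (2·10) = (−9 + √841) / 20 = (−9 + 29)/20 = 1.
ℓ''(λ) = −19/λ² − 10 < 0, confirming a maximum.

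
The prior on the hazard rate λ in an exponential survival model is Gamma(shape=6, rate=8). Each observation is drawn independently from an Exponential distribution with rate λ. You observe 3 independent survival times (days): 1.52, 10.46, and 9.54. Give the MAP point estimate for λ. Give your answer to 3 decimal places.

The Exponential(rate=λ) likelihood is ∝ λ^n e^(−λΣtᵢ). Here n = 3 and Σtᵢ = 1.52 + 10.46 + 9.54 = 21.52.
Posterior ∝ λ^5e^(−8λ) · λ^3e^(−21.52λ) = λ^8e^(−29.52λ), i.e. Gamma(9, 29.52).
Mode = (a−1)/b = 8/29.52 ≈ 0.271.

λ̂_MAP = 0.271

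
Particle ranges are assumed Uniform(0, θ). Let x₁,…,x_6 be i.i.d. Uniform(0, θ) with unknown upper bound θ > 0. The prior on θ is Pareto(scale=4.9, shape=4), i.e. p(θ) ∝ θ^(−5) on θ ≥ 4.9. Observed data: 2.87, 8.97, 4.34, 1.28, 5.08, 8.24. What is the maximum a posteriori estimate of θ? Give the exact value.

The Uniform(0, θ) likelihood is θ^(−n) for θ ≥ max(xᵢ), zero otherwise. Here max(xᵢ) = 8.97.
Posterior ∝ θ^(−5) · θ^(−6) = θ^(−11) on θ ≥ max(4.9, 8.97) = 8.97.
This density is strictly decreasing in θ, so the posterior mode lies at the lower boundary of the support.

θ̂_MAP = 8.97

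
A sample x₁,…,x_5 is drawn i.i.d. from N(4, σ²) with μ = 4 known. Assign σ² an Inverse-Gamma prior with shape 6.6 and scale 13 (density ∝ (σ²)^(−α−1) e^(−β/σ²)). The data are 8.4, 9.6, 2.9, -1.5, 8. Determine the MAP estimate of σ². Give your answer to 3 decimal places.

σ̂²_MAP = 6.148

Sum of squared deviations about the known mean: SS = (8.4−4)² + (9.6−4)² + (2.9−4)² + (-1.5−4)² + (8−4)² = 98.18.
The Normal likelihood contributes (σ²)^(−n/2) exp(−SS/(2σ²)), so the posterior is Inverse-Gamma(α + n/2, β + SS/2) = Inverse-Gamma(9.1, 62.09).
The mode of Inverse-Gamma(a, b) is b/(a+1) = 62.09/10.1 ≈ 6.148.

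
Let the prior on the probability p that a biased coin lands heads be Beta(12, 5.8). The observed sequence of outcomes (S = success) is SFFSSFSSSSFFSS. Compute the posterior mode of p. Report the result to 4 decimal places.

p̂_MAP = 0.6711

Prior: Beta(12, 5.8).
Data: 9 successes in 14 trials (from the sequence). The binomial likelihood contributes p^9(1−p)^5, so the posterior is Beta(12+9, 5.8+5) = Beta(21, 10.8).
For Beta(a, b) with a, b > 1 the mode is (a−1)/(a+b−2) = 20/29.8 ≈ 0.6711.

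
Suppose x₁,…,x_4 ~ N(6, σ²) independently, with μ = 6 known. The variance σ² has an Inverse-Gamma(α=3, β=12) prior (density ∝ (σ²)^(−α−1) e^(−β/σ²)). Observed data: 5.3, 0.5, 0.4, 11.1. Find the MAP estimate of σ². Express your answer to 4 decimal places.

Sum of squared deviations about the known mean: SS = (5.3−6)² + (0.5−6)² + (0.4−6)² + (11.1−6)² = 88.11.
The Normal likelihood contributes (σ²)^(−n/2) exp(−SS/(2σ²)), so the posterior is Inverse-Gamma(α + n/2, β + SS/2) = Inverse-Gamma(5, 56.055).
The mode of Inverse-Gamma(a, b) is b/(a+1) = 56.055/6 ≈ 9.3425.

σ̂²_MAP = 9.3425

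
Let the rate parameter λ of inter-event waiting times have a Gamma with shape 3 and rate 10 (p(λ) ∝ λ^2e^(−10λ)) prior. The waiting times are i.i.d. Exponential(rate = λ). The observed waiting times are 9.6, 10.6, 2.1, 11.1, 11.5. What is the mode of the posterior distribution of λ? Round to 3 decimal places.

The Exponential(rate=λ) likelihood is ∝ λ^n e^(−λΣtᵢ). Here n = 5 and Σtᵢ = 9.6 + 10.6 + 2.1 + 11.1 + 11.5 = 44.9.
Posterior ∝ λ^2e^(−10λ) · λ^5e^(−44.9λ) = λ^7e^(−54.9λ), i.e. Gamma(8, 54.9).
Mode = (a−1)/b = 7/54.9 ≈ 0.128.

λ̂_MAP = 0.128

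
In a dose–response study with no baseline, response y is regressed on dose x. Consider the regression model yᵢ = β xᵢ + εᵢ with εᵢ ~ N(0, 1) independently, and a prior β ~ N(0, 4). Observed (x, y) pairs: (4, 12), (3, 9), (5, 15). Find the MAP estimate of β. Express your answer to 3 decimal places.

log p(β | y) = −Σ(yᵢ − βxᵢ)²/(2·1) − β²/(2·4) + const.
Setting the derivative to zero: Σxᵢ(yᵢ − βxᵢ)/1 − β/4 = 0, so β = Σxᵢyᵢ / (Σxᵢ² + σ²/τ²).
Σxᵢyᵢ = 4·12 + 3·9 + 5·15 = 150; Σxᵢ² = 50; σ²/τ² = 0.25.
β̂_MAP = 150 / (50 + 0.25) = 150/50.25 ≈ 2.985.

β̂_MAP = 2.985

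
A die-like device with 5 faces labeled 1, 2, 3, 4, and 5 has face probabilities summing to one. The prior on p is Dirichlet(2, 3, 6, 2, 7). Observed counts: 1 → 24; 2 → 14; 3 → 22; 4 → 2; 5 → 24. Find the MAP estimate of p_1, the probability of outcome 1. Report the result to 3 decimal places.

MAP estimate: 0.248

The posterior is Dirichlet(αᵢ + nᵢ) = Dirichlet(26, 17, 28, 4, 31).
For a Dirichlet(a₁,…,a_K) with all aᵢ > 1, the mode has j-th component (aⱼ − 1)/(Σaᵢ − K).
Here Σaᵢ = 106 and K = 5, so p_1 = (26 − 1)/(106 − 5) = 25/101 ≈ 0.248.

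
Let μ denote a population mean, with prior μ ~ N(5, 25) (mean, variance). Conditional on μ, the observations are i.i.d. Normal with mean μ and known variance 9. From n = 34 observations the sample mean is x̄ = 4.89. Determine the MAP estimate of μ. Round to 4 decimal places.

n = 34, x̄ = 4.89.
For a Normal prior and Normal likelihood with known variance, the posterior is Normal; its mode equals its mean, the precision-weighted average.
Prior precision 1/σ₀² = 1/25 = 0.04; data precision n/σ² = 34/9.
μ̂ = (0.04·5 + (34/9)·4.89) / (0.04 + 34/9) = (2801/150)/(859/225) = 8403/1718 ≈ 4.8912.

μ̂_MAP = 4.8912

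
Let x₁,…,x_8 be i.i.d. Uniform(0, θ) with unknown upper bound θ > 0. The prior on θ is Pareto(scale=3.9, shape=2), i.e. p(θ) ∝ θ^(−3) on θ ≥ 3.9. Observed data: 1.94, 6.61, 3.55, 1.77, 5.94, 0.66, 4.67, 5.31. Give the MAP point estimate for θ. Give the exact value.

The Uniform(0, θ) likelihood is θ^(−n) for θ ≥ max(xᵢ), zero otherwise. Here max(xᵢ) = 6.61.
Posterior ∝ θ^(−3) · θ^(−8) = θ^(−11) on θ ≥ max(3.9, 6.61) = 6.61.
This density is strictly decreasing in θ, so the posterior mode lies at the lower boundary of the support.

θ̂_MAP = 6.61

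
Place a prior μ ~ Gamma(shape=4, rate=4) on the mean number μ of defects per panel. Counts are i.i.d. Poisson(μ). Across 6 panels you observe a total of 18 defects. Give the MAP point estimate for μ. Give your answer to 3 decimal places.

Σxᵢ = 18, n = 6.
Posterior ∝ μ^3e^(−4μ) · μ^18e^(−6μ) = μ^21e^(−10μ), i.e. Gamma(shape=22, rate=10).
The mode of a Gamma(a, b) with a ≥ 1 (shape–rate) is (a−1)/b = 21/10 ≈ 2.100.

μ̂_MAP = 2.100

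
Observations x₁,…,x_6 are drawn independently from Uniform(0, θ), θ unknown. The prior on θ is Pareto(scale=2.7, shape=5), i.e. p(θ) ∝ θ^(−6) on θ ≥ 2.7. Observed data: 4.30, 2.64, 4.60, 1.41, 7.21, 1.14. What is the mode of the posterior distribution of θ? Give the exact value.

θ̂_MAP = 7.21

The Uniform(0, θ) likelihood is θ^(−n) for θ ≥ max(xᵢ), zero otherwise. Here max(xᵢ) = 7.21.
Posterior ∝ θ^(−6) · θ^(−6) = θ^(−12) on θ ≥ max(2.7, 7.21) = 7.21.
This density is strictly decreasing in θ, so the posterior mode lies at the lower boundary of the support.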